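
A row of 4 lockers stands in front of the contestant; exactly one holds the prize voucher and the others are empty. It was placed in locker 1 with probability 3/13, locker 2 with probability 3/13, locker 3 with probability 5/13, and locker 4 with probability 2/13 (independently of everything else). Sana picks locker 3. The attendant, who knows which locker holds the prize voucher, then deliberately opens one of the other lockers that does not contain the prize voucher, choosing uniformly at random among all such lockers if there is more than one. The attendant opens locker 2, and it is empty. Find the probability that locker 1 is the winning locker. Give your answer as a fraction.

Condition on the true location of the prize voucher.
If it is in locker 1 (prior 3/13): the attendant has 2 equally likely choices, so probability 1/2; weight (3/13)·(1/2) = 3/26.
If it is in locker 2 (prior 3/13): the attendant opened locker 2, so this case is ruled out; weight (3/13)·0 = 0.
If it is in locker 3 (prior 5/13): the attendant has 3 equally likely choices, so probability 1/3; weight (5/13)·(1/3) = 5/39.
If it is in locker 4 (prior 2/13): the attendant has 2 equally likely choices, so probability 1/2; weight (2/13)·(1/2) = 1/13.
The weights sum to 25/78.
So P(the prize voucher in locker 1 | the attendant opened locker 2) = (3/26) / (25/78) = 9/25.

9/25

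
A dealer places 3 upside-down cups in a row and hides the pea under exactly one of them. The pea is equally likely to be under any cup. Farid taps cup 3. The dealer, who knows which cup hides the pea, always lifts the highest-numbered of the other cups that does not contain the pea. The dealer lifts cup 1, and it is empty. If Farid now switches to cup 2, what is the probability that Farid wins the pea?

1

Consider each possible location of the pea in turn.
If it is under cup 1 (prior 1/3): the dealer opened cup 1, so this case is ruled out; weight (1/3)·0 = 0.
If it is under cup 2 (prior 1/3): cup 1 is the highest-numbered option available, probability 1; weight (1/3)·1 = 1/3.
If it is under cup 3 (prior 1/3): the dealer would have opened cup 2 instead, probability 0; weight (1/3)·0 = 0.
The weights sum to 1/3.
So P(the pea under cup 2 | the dealer opened cup 1) = (1/3) / (1/3) = 1.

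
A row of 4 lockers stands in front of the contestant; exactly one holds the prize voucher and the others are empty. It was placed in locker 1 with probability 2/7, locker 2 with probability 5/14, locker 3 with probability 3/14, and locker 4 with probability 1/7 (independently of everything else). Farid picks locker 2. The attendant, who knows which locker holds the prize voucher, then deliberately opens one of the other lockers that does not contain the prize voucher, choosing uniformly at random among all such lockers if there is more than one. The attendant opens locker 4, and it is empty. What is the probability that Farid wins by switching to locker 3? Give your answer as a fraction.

Apply Bayes' rule, conditioning on where the prize voucher actually is.
If it is in locker 1 (prior 2/7): the attendant has 2 equally likely choices, so probability 1/2; weight (2/7)·(1/2) = 1/7.
If it is in locker 2 (prior 5/14): the attendant has 3 equally likely choices, so probability 1/3; weight (5/14)·(1/3) = 5/42.
If it is in locker 3 (prior 3/14): the attendant has 2 equally likely choices, so probability 1/2; weight (3/14)·(1/2) = 3/28.
If it is in locker 4 (prior 1/7): the attendant opened locker 4, so this case is ruled out; weight (1/7)·0 = 0.
The weights sum to 31/84.
So P(the prize voucher in locker 3 | the attendant opened locker 4) = (3/28) / (31/84) = 9/31.

9/31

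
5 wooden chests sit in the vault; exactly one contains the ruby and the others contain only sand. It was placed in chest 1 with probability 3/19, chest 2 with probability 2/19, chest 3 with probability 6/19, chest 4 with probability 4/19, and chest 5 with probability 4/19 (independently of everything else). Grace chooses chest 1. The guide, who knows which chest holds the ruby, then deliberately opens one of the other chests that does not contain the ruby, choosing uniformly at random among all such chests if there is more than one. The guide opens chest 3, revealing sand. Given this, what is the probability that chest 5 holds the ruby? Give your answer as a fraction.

Apply Bayes' rule, conditioning on where the ruby actually is.
If it is in chest 1 (prior 3/19): the guide has 4 equally likely choices, so probability 1/4; weight (3/19)·(1/4) = 3/76.
If it is in chest 2 (prior 2/19): the guide has 3 equally likely choices, so probability 1/3; weight (2/19)·(1/3) = 2/57.
If it is in chest 3 (prior 6/19): the guide opened chest 3, so this case is ruled out; weight (6/19)·0 = 0.
If it is in either of chests 4 and 5 (prior 4/19 each): the guide has 3 equally likely choices, so probability 1/3; weight (4/19)·(1/3) = 4/57 each.
The weights sum to 49/228.
So P(the ruby in chest 5 | the guide opened chest 3) = (4/57) / (49/228) = 16/49.

16/49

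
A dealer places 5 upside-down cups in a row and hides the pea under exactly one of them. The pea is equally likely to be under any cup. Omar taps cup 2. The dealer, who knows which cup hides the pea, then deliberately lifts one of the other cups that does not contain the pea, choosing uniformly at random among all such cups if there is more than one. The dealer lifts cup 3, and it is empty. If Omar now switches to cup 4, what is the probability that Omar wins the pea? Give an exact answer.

Consider each possible location of the pea in turn.
If it is under any of cups 1, 4, and 5 (prior 1/5 each): the dealer has 3 equally likely choices, so probability 1/3; weight (1/5)·(1/3) = 1/15 each.
If it is under cup 2 (prior 1/5): the dealer has 4 equally likely choices, so probability 1/4; weight (1/5)·(1/4) = 1/20.
If it is under cup 3 (prior 1/5): the dealer opened cup 3, so this case is ruled out; weight (1/5)·0 = 0.
The weights sum to 1/4.
So P(the pea under cup 4 | the dealer opened cup 3) = (1/15) / (1/4) = 4/15.

4/15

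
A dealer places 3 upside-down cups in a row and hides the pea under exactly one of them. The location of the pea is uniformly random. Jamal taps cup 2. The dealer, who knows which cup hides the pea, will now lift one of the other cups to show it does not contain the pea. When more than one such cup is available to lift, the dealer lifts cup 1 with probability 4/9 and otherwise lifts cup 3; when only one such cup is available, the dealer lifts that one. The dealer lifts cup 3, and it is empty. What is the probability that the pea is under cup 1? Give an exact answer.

Consider each possible location of the pea in turn.
If it is under cup 1 (prior 1/3): only cup 3 is available, probability 1; weight (1/3)·1 = 1/3.
If it is under cup 2 (prior 1/3): cup 1 is available but not opened, probability 5/9; weight (1/3)·(5/9) = 5/27.
If it is under cup 3 (prior 1/3): the dealer opened cup 3, so this case is ruled out; weight (1/3)·0 = 0.
The weights sum to 14/27.
So P(the pea under cup 1 | the dealer opened cup 3) = (1/3) / (14/27) = 9/14.

9/14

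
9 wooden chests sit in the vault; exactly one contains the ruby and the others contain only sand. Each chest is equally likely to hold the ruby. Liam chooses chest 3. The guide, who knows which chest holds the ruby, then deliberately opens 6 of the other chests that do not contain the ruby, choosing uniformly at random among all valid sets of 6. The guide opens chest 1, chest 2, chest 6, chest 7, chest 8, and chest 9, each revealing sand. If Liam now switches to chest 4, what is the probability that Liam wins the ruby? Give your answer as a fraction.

Consider each possible location of the ruby in turn.
If it is in any of chests 1, 2, 6, 7, 8, and 9 (prior 1/9 each): that chest was opened and seen not to hold the prize — ruled out; weight (1/9)·0 = 0 each.
If it is in chest 3 (prior 1/9): the guide has 28 equally likely choices, so probability 1/28; weight (1/9)·(1/28) = 1/252.
If it is in either of chests 4 and 5 (prior 1/9 each): the guide has 7 equally likely choices, so probability 1/7; weight (1/9)·(1/7) = 1/63 each.
The weights sum to 1/28.
So P(the ruby in chest 4 | the guide opened chest 1, chest 2, chest 6, chest 7, chest 8, and chest 9) = (1/63) / (1/28) = 4/9.

4/9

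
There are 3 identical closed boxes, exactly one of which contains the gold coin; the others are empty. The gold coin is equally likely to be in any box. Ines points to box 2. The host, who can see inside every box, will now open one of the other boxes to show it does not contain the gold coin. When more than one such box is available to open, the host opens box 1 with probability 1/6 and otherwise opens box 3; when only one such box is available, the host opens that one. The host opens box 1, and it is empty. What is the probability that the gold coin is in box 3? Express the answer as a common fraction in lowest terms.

6/7

Condition on the true location of the gold coin.
If it is in box 1 (prior 1/3): the host opened box 1, so this case is ruled out; weight (1/3)·0 = 0.
If it is in box 2 (prior 1/3): box 1 is available, opened with probability 1/6; weight (1/3)·(1/6) = 1/18.
If it is in box 3 (prior 1/3): only box 1 is available, probability 1; weight (1/3)·1 = 1/3.
The weights sum to 7/18.
So P(the gold coin in box 3 | the host opened box 1) = (1/3) / (7/18) = 6/7.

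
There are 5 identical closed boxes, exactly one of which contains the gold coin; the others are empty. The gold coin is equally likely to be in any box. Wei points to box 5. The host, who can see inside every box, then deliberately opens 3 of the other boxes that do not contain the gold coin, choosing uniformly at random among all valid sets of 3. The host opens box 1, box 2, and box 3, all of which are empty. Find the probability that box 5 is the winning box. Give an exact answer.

Apply Bayes' rule, conditioning on where the gold coin actually is.
If it is in any of boxes 1, 2, and 3 (prior 1/5 each): that box was opened and seen not to hold the prize — ruled out; weight (1/5)·0 = 0 each.
If it is in box 4 (prior 1/5): the host has no choice, probability 1; weight (1/5)·1 = 1/5.
If it is in box 5 (prior 1/5): the host has 4 equally likely choices, so probability 1/4; weight (1/5)·(1/4) = 1/20.
The weights sum to 1/4.
So P(the gold coin in box 5 | the host opened box 1, box 2, and box 3) = (1/20) / (1/4) = 1/5.

1/5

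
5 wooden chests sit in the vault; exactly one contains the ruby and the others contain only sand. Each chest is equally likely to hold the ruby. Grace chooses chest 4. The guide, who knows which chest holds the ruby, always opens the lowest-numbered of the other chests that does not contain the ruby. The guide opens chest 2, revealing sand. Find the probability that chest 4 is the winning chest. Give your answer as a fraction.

0

Apply Bayes' rule, conditioning on where the ruby actually is.
If it is in chest 1 (prior 1/5): chest 2 is the lowest-numbered option available, probability 1; weight (1/5)·1 = 1/5.
If it is in chest 2 (prior 1/5): the guide opened chest 2, so this case is ruled out; weight (1/5)·0 = 0.
If it is in any of chests 3, 4, and 5 (prior 1/5 each): the guide would have opened chest 1 instead, probability 0; weight (1/5)·0 = 0 each.
The weights sum to 1/5.
So P(the ruby in chest 4 | the guide opened chest 2) = 0 / (1/5) = 0.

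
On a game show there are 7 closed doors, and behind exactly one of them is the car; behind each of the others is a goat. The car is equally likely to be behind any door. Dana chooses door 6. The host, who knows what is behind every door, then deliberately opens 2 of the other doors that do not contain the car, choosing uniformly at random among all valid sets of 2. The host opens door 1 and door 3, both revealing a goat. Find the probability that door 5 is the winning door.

3/14

Apply Bayes' rule, conditioning on where the car actually is.
If it is behind either of doors 1 and 3 (prior 1/7 each): that door was opened and seen not to hold the prize — ruled out; weight (1/7)·0 = 0 each.
If it is behind any of doors 2, 4, 5, and 7 (prior 1/7 each): the host has 10 equally likely choices, so probability 1/10; weight (1/7)·(1/10) = 1/70 each.
If it is behind door 6 (prior 1/7): the host has 15 equally likely choices, so probability 1/15; weight (1/7)·(1/15) = 1/105.
The weights sum to 1/15.
So P(the car behind door 5 | the host opened door 1 and door 3) = (1/70) / (1/15) = 3/14.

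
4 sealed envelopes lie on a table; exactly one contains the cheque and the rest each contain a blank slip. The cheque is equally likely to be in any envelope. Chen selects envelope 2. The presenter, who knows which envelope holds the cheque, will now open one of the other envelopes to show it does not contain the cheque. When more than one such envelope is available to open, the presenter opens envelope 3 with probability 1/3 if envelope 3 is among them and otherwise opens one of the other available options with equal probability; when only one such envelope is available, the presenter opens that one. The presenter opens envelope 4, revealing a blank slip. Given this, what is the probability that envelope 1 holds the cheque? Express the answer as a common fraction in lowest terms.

4/9

Apply Bayes' rule, conditioning on where the cheque actually is.
If it is in envelope 1 (prior 1/4): envelope 3 is available but not opened, probability 2/3; weight (1/4)·(2/3) = 1/6.
If it is in envelope 2 (prior 1/4): envelope 3 is available but not opened; envelope 4 gets probability (1 − 1/3)/2 = 1/3; weight (1/4)·(1/3) = 1/12.
If it is in envelope 3 (prior 1/4): envelope 3 holds the prize so is unavailable; the presenter chooses uniformly among the 2 others, probability 1/2; weight (1/4)·(1/2) = 1/8.
If it is in envelope 4 (prior 1/4): the presenter opened envelope 4, so this case is ruled out; weight (1/4)·0 = 0.
The weights sum to 3/8.
So P(the cheque in envelope 1 | the presenter opened envelope 4) = (1/6) / (3/8) = 4/9.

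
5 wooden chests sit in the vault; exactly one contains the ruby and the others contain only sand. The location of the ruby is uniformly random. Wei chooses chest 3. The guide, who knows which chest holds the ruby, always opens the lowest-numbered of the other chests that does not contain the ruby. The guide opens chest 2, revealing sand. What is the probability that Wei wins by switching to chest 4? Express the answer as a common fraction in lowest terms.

0

Consider each possible location of the ruby in turn.
If it is in chest 1 (prior 1/5): chest 2 is the lowest-numbered option available, probability 1; weight (1/5)·1 = 1/5.
If it is in chest 2 (prior 1/5): the guide opened chest 2, so this case is ruled out; weight (1/5)·0 = 0.
If it is in any of chests 3, 4, and 5 (prior 1/5 each): the guide would have opened chest 1 instead, probability 0; weight (1/5)·0 = 0 each.
The weights sum to 1/5.
So P(the ruby in chest 4 | the guide opened chest 2) = 0 / (1/5) = 0.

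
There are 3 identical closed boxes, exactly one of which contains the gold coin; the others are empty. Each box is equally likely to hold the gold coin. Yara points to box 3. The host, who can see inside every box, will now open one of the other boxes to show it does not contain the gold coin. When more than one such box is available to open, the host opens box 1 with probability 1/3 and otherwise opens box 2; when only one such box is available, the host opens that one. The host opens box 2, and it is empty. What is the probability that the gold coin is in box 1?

Apply Bayes' rule, conditioning on where the gold coin actually is.
If it is in box 1 (prior 1/3): only box 2 is available, probability 1; weight (1/3)·1 = 1/3.
If it is in box 2 (prior 1/3): the host opened box 2, so this case is ruled out; weight (1/3)·0 = 0.
If it is in box 3 (prior 1/3): box 1 is available but not opened, probability 2/3; weight (1/3)·(2/3) = 2/9.
The weights sum to 5/9.
So P(the gold coin in box 1 | the host opened box 2) = (1/3) / (5/9) = 3/5.

3/5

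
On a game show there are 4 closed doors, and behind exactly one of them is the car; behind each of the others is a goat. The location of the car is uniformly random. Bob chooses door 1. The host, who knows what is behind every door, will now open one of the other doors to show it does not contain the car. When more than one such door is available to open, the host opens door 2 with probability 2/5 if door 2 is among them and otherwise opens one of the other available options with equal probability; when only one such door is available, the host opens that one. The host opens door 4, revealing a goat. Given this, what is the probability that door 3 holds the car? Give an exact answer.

3/7

Condition on the true location of the car.
If it is behind door 1 (prior 1/4): door 2 is available but not opened; door 4 gets probability (1 − 2/5)/2 = 3/10; weight (1/4)·(3/10) = 3/40.
If it is behind door 2 (prior 1/4): door 2 holds the prize so is unavailable; the host chooses uniformly among the 2 others, probability 1/2; weight (1/4)·(1/2) = 1/8.
If it is behind door 3 (prior 1/4): door 2 is available but not opened, probability 3/5; weight (1/4)·(3/5) = 3/20.
If it is behind door 4 (prior 1/4): the host opened door 4, so this case is ruled out; weight (1/4)·0 = 0.
The weights sum to 7/20.
So P(the car behind door 3 | the host opened door 4) = (3/20) / (7/20) = 3/7.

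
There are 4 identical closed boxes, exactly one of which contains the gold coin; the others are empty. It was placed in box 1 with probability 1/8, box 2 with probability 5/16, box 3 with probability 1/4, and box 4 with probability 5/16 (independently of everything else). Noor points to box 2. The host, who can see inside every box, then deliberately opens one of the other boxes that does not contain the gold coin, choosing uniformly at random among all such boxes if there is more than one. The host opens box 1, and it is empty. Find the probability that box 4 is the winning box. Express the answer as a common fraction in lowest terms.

Consider each possible location of the gold coin in turn.
If it is in box 1 (prior 1/8): the host opened box 1, so this case is ruled out; weight (1/8)·0 = 0.
If it is in box 2 (prior 5/16): the host has 3 equally likely choices, so probability 1/3; weight (5/16)·(1/3) = 5/48.
If it is in box 3 (prior 1/4): the host has 2 equally likely choices, so probability 1/2; weight (1/4)·(1/2) = 1/8.
If it is in box 4 (prior 5/16): the host has 2 equally likely choices, so probability 1/2; weight (5/16)·(1/2) = 5/32.
The weights sum to 37/96.
So P(the gold coin in box 4 | the host opened box 1) = (5/32) / (37/96) = 15/37.

15/37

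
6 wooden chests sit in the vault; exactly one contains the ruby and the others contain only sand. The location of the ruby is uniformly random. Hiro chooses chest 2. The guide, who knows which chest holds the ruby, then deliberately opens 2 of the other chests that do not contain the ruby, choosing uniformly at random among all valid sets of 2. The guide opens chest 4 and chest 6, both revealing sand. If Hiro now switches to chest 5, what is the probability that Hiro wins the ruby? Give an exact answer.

5/18

Condition on the true location of the ruby.
If it is in any of chests 1, 3, and 5 (prior 1/6 each): the guide has 6 equally likely choices, so probability 1/6; weight (1/6)·(1/6) = 1/36 each.
If it is in chest 2 (prior 1/6): the guide has 10 equally likely choices, so probability 1/10; weight (1/6)·(1/10) = 1/60.
If it is in either of chests 4 and 6 (prior 1/6 each): that chest was opened and seen not to hold the prize — ruled out; weight (1/6)·0 = 0 each.
The weights sum to 1/10.
So P(the ruby in chest 5 | the guide opened chest 4 and chest 6) = (1/36) / (1/10) = 5/18.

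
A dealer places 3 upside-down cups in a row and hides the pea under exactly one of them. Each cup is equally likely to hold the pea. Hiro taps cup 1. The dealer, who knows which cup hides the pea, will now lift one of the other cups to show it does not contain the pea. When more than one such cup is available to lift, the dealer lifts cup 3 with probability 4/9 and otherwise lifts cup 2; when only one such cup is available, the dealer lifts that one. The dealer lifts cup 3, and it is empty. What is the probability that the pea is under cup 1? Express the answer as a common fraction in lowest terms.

4/13

Condition on the true location of the pea.
If it is under cup 1 (prior 1/3): cup 3 is available, opened with probability 4/9; weight (1/3)·(4/9) = 4/27.
If it is under cup 2 (prior 1/3): only cup 3 is available, probability 1; weight (1/3)·1 = 1/3.
If it is under cup 3 (prior 1/3): the dealer opened cup 3, so this case is ruled out; weight (1/3)·0 = 0.
The weights sum to 13/27.
So P(the pea under cup 1 | the dealer opened cup 3) = (4/27) / (13/27) = 4/13.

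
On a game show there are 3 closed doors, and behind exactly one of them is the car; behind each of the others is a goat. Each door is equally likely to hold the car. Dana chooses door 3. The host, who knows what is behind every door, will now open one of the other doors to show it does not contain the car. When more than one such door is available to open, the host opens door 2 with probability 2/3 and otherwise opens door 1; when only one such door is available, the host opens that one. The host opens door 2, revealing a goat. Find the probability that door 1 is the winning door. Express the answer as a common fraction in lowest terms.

Condition on the true location of the car.
If it is behind door 1 (prior 1/3): only door 2 is available, probability 1; weight (1/3)·1 = 1/3.
If it is behind door 2 (prior 1/3): the host opened door 2, so this case is ruled out; weight (1/3)·0 = 0.
If it is behind door 3 (prior 1/3): door 2 is available, opened with probability 2/3; weight (1/3)·(2/3) = 2/9.
The weights sum to 5/9.
So P(the car behind door 1 | the host opened door 2) = (1/3) / (5/9) = 3/5.

3/5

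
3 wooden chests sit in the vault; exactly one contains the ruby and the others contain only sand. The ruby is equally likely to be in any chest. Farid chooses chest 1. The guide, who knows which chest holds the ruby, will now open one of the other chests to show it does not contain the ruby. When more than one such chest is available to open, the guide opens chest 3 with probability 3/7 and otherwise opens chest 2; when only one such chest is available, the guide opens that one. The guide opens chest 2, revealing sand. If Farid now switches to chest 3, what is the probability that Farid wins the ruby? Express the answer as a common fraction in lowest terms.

7/11

Apply Bayes' rule, conditioning on where the ruby actually is.
If it is in chest 1 (prior 1/3): chest 3 is available but not opened, probability 4/7; weight (1/3)·(4/7) = 4/21.
If it is in chest 2 (prior 1/3): the guide opened chest 2, so this case is ruled out; weight (1/3)·0 = 0.
If it is in chest 3 (prior 1/3): only chest 2 is available, probability 1; weight (1/3)·1 = 1/3.
The weights sum to 11/21.
So P(the ruby in chest 3 | the guide opened chest 2) = (1/3) / (11/21) = 7/11.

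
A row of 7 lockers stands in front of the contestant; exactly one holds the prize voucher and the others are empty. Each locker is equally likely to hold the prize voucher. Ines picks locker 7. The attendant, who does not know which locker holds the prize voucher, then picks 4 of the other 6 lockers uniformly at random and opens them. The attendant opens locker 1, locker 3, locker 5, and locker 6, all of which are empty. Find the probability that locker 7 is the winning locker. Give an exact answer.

Because the attendant chose which lockers to open without knowing where the prize voucher is, the choice is independent of the prize location. Learning that none of the 4 opened lockers holds the prize voucher simply rules out those 4 locations and leaves the remaining 3 lockers still equally likely by symmetry.
So P(the prize voucher in locker 7) = 1/3.

1/3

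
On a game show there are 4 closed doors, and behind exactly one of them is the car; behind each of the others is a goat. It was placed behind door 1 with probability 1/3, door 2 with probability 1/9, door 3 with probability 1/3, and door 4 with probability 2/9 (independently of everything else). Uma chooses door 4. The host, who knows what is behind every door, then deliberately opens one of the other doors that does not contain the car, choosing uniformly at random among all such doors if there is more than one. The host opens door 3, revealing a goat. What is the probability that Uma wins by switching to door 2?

Consider each possible location of the car in turn.
If it is behind door 1 (prior 1/3): the host has 2 equally likely choices, so probability 1/2; weight (1/3)·(1/2) = 1/6.
If it is behind door 2 (prior 1/9): the host has 2 equally likely choices, so probability 1/2; weight (1/9)·(1/2) = 1/18.
If it is behind door 3 (prior 1/3): the host opened door 3, so this case is ruled out; weight (1/3)·0 = 0.
If it is behind door 4 (prior 2/9): the host has 3 equally likely choices, so probability 1/3; weight (2/9)·(1/3) = 2/27.
The weights sum to 8/27.
So P(the car behind door 2 | the host opened door 3) = (1/18) / (8/27) = 3/16.

3/16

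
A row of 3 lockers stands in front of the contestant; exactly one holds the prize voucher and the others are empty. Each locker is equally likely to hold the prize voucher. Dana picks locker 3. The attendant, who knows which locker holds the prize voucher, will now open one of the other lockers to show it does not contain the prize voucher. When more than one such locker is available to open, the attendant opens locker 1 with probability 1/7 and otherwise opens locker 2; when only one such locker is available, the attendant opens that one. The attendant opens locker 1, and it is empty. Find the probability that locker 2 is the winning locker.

7/8

Condition on the true location of the prize voucher.
If it is in locker 1 (prior 1/3): the attendant opened locker 1, so this case is ruled out; weight (1/3)·0 = 0.
If it is in locker 2 (prior 1/3): only locker 1 is available, probability 1; weight (1/3)·1 = 1/3.
If it is in locker 3 (prior 1/3): locker 1 is available, opened with probability 1/7; weight (1/3)·(1/7) = 1/21.
The weights sum to 8/21.
So P(the prize voucher in locker 2 | the attendant opened locker 1) = (1/3) / (8/21) = 7/8.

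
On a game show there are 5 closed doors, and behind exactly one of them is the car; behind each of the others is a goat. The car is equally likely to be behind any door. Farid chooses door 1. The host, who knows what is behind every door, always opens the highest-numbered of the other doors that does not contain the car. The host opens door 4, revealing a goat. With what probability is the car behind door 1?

Apply Bayes' rule, conditioning on where the car actually is.
If it is behind any of doors 1, 2, and 3 (prior 1/5 each): the host would have opened door 5 instead, probability 0; weight (1/5)·0 = 0 each.
If it is behind door 4 (prior 1/5): the host opened door 4, so this case is ruled out; weight (1/5)·0 = 0.
If it is behind door 5 (prior 1/5): door 4 is the highest-numbered option available, probability 1; weight (1/5)·1 = 1/5.
The weights sum to 1/5.
So P(the car behind door 1 | the host opened door 4) = 0 / (1/5) = 0.

0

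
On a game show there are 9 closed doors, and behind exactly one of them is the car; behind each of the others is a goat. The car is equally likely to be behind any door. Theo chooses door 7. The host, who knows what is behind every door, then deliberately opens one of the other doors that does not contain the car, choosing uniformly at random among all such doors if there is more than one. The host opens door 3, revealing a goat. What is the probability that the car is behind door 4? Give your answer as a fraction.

Condition on the true location of the car.
If it is behind any of doors 1, 2, 4, 5, 6, 8, and 9 (prior 1/9 each): the host has 7 equally likely choices, so probability 1/7; weight (1/9)·(1/7) = 1/63 each.
If it is behind door 3 (prior 1/9): the host opened door 3, so this case is ruled out; weight (1/9)·0 = 0.
If it is behind door 7 (prior 1/9): the host has 8 equally likely choices, so probability 1/8; weight (1/9)·(1/8) = 1/72.
The weights sum to 1/8.
So P(the car behind door 4 | the host opened door 3) = (1/63) / (1/8) = 8/63.

8/63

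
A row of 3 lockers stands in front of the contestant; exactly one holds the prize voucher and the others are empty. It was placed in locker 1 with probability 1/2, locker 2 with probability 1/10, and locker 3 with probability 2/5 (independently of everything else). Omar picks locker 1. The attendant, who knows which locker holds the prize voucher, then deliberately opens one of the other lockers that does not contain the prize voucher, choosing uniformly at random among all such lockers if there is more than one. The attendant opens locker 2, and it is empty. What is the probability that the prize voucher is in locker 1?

Consider each possible location of the prize voucher in turn.
If it is in locker 1 (prior 1/2): the attendant has 2 equally likely choices, so probability 1/2; weight (1/2)·(1/2) = 1/4.
If it is in locker 2 (prior 1/10): the attendant opened locker 2, so this case is ruled out; weight (1/10)·0 = 0.
If it is in locker 3 (prior 2/5): the attendant has no choice, probability 1; weight (2/5)·1 = 2/5.
The weights sum to 13/20.
So P(the prize voucher in locker 1 | the attendant opened locker 2) = (1/4) / (13/20) = 5/13.

5/13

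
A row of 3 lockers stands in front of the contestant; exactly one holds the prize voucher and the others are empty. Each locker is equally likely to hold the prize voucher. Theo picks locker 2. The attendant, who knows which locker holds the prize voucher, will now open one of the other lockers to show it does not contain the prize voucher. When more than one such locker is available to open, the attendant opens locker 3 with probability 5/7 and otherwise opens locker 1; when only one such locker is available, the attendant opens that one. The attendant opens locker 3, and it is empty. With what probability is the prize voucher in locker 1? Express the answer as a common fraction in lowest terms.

Apply Bayes' rule, conditioning on where the prize voucher actually is.
If it is in locker 1 (prior 1/3): only locker 3 is available, probability 1; weight (1/3)·1 = 1/3.
If it is in locker 2 (prior 1/3): locker 3 is available, opened with probability 5/7; weight (1/3)·(5/7) = 5/21.
If it is in locker 3 (prior 1/3): the attendant opened locker 3, so this case is ruled out; weight (1/3)·0 = 0.
The weights sum to 4/7.
So P(the prize voucher in locker 1 | the attendant opened locker 3) = (1/3) / (4/7) = 7/12.

7/12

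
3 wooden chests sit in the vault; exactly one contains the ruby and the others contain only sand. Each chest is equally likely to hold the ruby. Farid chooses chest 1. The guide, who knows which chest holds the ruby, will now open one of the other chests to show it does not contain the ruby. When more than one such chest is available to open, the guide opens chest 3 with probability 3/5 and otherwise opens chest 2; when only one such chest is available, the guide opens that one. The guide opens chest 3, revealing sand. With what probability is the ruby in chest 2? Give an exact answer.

5/8

Consider each possible location of the ruby in turn.
If it is in chest 1 (prior 1/3): chest 3 is available, opened with probability 3/5; weight (1/3)·(3/5) = 1/5.
If it is in chest 2 (prior 1/3): only chest 3 is available, probability 1; weight (1/3)·1 = 1/3.
If it is in chest 3 (prior 1/3): the guide opened chest 3, so this case is ruled out; weight (1/3)·0 = 0.
The weights sum to 8/15.
So P(the ruby in chest 2 | the guide opened chest 3) = (1/3) / (8/15) = 5/8.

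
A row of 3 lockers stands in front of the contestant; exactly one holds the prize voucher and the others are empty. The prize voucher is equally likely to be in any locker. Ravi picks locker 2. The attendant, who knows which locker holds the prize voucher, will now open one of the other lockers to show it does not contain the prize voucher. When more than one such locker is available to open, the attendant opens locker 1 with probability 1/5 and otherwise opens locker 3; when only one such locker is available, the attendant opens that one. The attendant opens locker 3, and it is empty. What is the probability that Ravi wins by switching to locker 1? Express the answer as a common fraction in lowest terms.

5/9

Consider each possible location of the prize voucher in turn.
If it is in locker 1 (prior 1/3): only locker 3 is available, probability 1; weight (1/3)·1 = 1/3.
If it is in locker 2 (prior 1/3): locker 1 is available but not opened, probability 4/5; weight (1/3)·(4/5) = 4/15.
If it is in locker 3 (prior 1/3): the attendant opened locker 3, so this case is ruled out; weight (1/3)·0 = 0.
The weights sum to 3/5.
So P(the prize voucher in locker 1 | the attendant opened locker 3) = (1/3) / (3/5) = 5/9.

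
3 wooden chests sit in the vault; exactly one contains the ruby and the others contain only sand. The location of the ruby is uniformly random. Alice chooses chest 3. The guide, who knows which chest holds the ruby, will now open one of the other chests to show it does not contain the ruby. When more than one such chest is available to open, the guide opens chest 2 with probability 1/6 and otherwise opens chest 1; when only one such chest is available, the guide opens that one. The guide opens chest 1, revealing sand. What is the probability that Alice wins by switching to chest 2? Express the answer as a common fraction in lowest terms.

Condition on the true location of the ruby.
If it is in chest 1 (prior 1/3): the guide opened chest 1, so this case is ruled out; weight (1/3)·0 = 0.
If it is in chest 2 (prior 1/3): only chest 1 is available, probability 1; weight (1/3)·1 = 1/3.
If it is in chest 3 (prior 1/3): chest 2 is available but not opened, probability 5/6; weight (1/3)·(5/6) = 5/18.
The weights sum to 11/18.
So P(the ruby in chest 2 | the guide opened chest 1) = (1/3) / (11/18) = 6/11.

6/11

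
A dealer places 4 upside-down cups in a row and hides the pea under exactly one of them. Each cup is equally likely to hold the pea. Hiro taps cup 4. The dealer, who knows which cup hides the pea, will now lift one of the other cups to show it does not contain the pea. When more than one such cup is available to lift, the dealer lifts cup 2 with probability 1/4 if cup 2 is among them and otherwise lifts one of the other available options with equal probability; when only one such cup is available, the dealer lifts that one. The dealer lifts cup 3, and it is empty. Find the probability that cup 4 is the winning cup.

3/13

Apply Bayes' rule, conditioning on where the pea actually is.
If it is under cup 1 (prior 1/4): cup 2 is available but not opened, probability 3/4; weight (1/4)·(3/4) = 3/16.
If it is under cup 2 (prior 1/4): cup 2 holds the prize so is unavailable; the dealer chooses uniformly among the 2 others, probability 1/2; weight (1/4)·(1/2) = 1/8.
If it is under cup 3 (prior 1/4): the dealer opened cup 3, so this case is ruled out; weight (1/4)·0 = 0.
If it is under cup 4 (prior 1/4): cup 2 is available but not opened; cup 3 gets probability (1 − 1/4)/2 = 3/8; weight (1/4)·(3/8) = 3/32.
The weights sum to 13/32.
So P(the pea under cup 4 | the dealer opened cup 3) = (3/32) / (13/32) = 3/13.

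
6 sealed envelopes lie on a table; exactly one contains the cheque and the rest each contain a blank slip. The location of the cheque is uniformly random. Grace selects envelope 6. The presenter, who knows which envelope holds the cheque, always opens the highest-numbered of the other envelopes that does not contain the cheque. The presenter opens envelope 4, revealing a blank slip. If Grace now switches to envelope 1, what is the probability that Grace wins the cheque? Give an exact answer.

0

Condition on the true location of the cheque.
If it is in any of envelopes 1, 2, 3, and 6 (prior 1/6 each): the presenter would have opened envelope 5 instead, probability 0; weight (1/6)·0 = 0 each.
If it is in envelope 4 (prior 1/6): the presenter opened envelope 4, so this case is ruled out; weight (1/6)·0 = 0.
If it is in envelope 5 (prior 1/6): envelope 4 is the highest-numbered option available, probability 1; weight (1/6)·1 = 1/6.
The weights sum to 1/6.
So P(the cheque in envelope 1 | the presenter opened envelope 4) = 0 / (1/6) = 0.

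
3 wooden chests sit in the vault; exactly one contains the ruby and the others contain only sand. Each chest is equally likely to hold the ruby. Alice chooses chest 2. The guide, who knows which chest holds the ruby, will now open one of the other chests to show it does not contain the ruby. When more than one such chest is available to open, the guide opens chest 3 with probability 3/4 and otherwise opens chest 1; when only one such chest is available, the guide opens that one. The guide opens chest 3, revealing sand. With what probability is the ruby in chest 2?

3/7

Consider each possible location of the ruby in turn.
If it is in chest 1 (prior 1/3): only chest 3 is available, probability 1; weight (1/3)·1 = 1/3.
If it is in chest 2 (prior 1/3): chest 3 is available, opened with probability 3/4; weight (1/3)·(3/4) = 1/4.
If it is in chest 3 (prior 1/3): the guide opened chest 3, so this case is ruled out; weight (1/3)·0 = 0.
The weights sum to 7/12.
So P(the ruby in chest 2 | the guide opened chest 3) = (1/4) / (7/12) = 3/7.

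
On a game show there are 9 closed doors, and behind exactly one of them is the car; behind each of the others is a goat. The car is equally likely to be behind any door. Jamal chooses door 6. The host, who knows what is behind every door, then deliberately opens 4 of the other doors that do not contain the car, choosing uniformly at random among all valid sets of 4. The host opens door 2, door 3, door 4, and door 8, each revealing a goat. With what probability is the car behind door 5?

2/9

Condition on the true location of the car.
If it is behind any of doors 1, 5, 7, and 9 (prior 1/9 each): the host has 35 equally likely choices, so probability 1/35; weight (1/9)·(1/35) = 1/315 each.
If it is behind any of doors 2, 3, 4, and 8 (prior 1/9 each): that door was opened and seen not to hold the prize — ruled out; weight (1/9)·0 = 0 each.
If it is behind door 6 (prior 1/9): the host has 70 equally likely choices, so probability 1/70; weight (1/9)·(1/70) = 1/630.
The weights sum to 1/70.
So P(the car behind door 5 | the host opened door 2, door 3, door 4, and door 8) = (1/315) / (1/70) = 2/9.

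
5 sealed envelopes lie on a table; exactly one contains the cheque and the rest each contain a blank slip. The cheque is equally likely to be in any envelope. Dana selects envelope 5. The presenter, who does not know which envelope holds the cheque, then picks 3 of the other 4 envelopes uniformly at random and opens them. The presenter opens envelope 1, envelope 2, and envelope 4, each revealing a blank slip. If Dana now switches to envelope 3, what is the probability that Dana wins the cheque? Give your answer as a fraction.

Because the presenter chose which envelopes to open without knowing where the cheque is, the choice is independent of the prize location. Learning that none of the 3 opened envelopes holds the cheque simply rules out those 3 locations and leaves the remaining 2 envelopes still equally likely by symmetry.
So P(the cheque in envelope 3) = 1/2.

1/2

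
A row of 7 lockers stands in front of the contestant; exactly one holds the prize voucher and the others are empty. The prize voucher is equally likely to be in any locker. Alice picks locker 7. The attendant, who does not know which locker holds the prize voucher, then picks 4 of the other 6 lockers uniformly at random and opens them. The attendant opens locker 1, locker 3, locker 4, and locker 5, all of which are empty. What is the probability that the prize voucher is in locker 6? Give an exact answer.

Condition on the true location of the prize voucher.
If it is in any of lockers 1, 3, 4, and 5 (prior 1/7 each): that locker was opened and seen not to hold the prize — ruled out; weight (1/7)·0 = 0 each.
If it is in any of lockers 2, 6, and 7 (prior 1/7 each): the attendant picks exactly this set with probability 1/15 regardless, and none is the prize; weight (1/7)·(1/15) = 1/105 each.
The weights sum to 1/35.
So P(the prize voucher in locker 6 | the attendant opened locker 1, locker 3, locker 4, and locker 5) = (1/105) / (1/35) = 1/3.

1/3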